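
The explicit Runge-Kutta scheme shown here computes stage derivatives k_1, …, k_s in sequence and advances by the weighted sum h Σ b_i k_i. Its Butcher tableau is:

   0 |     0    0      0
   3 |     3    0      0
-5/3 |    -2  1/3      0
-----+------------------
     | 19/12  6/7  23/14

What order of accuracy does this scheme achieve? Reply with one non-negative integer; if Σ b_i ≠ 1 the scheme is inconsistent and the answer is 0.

0

b = (19/12, 6/7, 23/14)
c = (0, 3, -5/3)
Ac = (0, 0, 1)
Σ b_i: 19/12·1 + 6/7·1 + 23/14·1 = 49/12 ≠ 1 ⇒ order 0.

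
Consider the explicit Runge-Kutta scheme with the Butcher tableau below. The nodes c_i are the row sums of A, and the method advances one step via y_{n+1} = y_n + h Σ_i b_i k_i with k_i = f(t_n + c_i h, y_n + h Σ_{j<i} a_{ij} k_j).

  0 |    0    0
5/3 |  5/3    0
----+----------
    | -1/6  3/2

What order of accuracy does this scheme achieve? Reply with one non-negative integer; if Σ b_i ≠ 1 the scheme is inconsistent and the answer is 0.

b = (-1/6, 3/2)
c = (0, 5/3)
Σ b_i: (-1/6)·1 + 3/2·1 = 4/3 ≠ 1 ⇒ order 0.

0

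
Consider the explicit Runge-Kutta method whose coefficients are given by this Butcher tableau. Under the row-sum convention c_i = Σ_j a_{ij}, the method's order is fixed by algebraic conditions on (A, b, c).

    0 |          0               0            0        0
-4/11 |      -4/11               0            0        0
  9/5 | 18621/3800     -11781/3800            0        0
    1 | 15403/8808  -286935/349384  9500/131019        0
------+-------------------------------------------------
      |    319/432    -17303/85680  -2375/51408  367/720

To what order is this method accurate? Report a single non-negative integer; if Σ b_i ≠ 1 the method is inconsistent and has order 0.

b = (319/432, -17303/85680, -2375/51408, 367/720)
c = (0, -4/11, 9/5, 1)
Ac = (0, 0, 1071/950, 315/734)
Σ b_i: 319/432·1 + (-17303/85680)·1 + (-2375/51408)·1 + 367/720·1 = 1 ✓
b·c: (-17303/85680)·(-4/11) + (-2375/51408)·9/5 + 367/720·1 = 1/2 ✓
b·c²: (-17303/85680)·16/121 + (-2375/51408)·81/25 + 367/720·1 = 1/3 ✓
b·Ac: (-2375/51408)·1071/950 + 367/720·315/734 = 1/6 ✓
b·c³: (-17303/85680)·(-64/1331) + (-2375/51408)·729/125 + 367/720·1 = 1/4 ✓
b·(c∘Ac): (-2375/51408)·9639/4750 + 367/720·315/734 = 1/8 ✓
b·Ac²: (-2375/51408)·(-2142/5225) + 367/720·510/4037 = 1/12 ✓
b·A²c: 367/720·30/367 = 1/24 ✓; 4 stages ⇒ order 4.

4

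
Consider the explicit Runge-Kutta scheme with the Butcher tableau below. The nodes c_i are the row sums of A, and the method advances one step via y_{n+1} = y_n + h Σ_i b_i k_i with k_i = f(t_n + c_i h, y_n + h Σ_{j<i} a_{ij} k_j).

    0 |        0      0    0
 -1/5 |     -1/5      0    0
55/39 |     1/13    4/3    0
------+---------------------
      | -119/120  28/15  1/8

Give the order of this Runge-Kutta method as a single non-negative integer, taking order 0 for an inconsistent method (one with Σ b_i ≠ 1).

b = (-119/120, 28/15, 1/8)
c = (0, -1/5, 55/39)
Ac = (0, 0, -4/15)
Σ b_i: (-119/120)·1 + 28/15·1 + 1/8·1 = 1 ✓
b·c: 28/15·(-1/5) + 1/8·55/39 = -1537/7800 ≠ 1/2 ⇒ order 1.

1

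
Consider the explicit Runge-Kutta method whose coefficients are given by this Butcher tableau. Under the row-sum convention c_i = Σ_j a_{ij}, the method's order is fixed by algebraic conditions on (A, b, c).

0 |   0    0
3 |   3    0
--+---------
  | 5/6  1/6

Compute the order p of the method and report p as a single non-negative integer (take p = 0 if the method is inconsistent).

b = (5/6, 1/6)
c = (0, 3)
Σ b_i: 5/6·1 + 1/6·1 = 1 ✓
b·c: 1/6·3 = 1/2 ✓; 2 stages ⇒ order 2.

2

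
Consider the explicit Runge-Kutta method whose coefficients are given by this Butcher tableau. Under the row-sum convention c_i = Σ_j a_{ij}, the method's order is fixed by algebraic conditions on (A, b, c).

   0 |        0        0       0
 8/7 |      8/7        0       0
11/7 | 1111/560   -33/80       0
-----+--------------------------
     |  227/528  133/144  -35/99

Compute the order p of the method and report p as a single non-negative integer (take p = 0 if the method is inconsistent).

3

b = (227/528, 133/144, -35/99)
c = (0, 8/7, 11/7)
Ac = (0, 0, -33/70)
Σ b_i: 227/528·1 + 133/144·1 + (-35/99)·1 = 1 ✓
b·c: 133/144·8/7 + (-35/99)·11/7 = 1/2 ✓
b·c²: 133/144·64/49 + (-35/99)·121/49 = 1/3 ✓
b·Ac: (-35/99)·(-33/70) = 1/6 ✓; 3 stages ⇒ order 3.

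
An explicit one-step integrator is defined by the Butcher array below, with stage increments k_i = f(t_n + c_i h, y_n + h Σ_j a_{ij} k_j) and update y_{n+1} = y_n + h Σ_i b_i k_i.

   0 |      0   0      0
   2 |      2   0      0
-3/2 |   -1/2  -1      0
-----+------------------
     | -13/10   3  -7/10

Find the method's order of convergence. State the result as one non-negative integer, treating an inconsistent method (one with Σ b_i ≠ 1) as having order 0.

b = (-13/10, 3, -7/10)
c = (0, 2, -3/2)
Ac = (0, 0, -2)
Σ b_i: (-13/10)·1 + 3·1 + (-7/10)·1 = 1 ✓
b·c: 3·2 + (-7/10)·(-3/2) = 141/20 ≠ 1/2 ⇒ order 1.

1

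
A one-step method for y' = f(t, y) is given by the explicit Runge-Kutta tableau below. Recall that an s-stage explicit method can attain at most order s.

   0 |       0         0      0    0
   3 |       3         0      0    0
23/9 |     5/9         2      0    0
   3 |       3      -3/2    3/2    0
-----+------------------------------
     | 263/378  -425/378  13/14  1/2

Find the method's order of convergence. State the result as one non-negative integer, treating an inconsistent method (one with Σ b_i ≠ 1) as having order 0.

2

b = (263/378, -425/378, 13/14, 1/2)
c = (0, 3, 23/9, 3)
Ac = (0, 0, 6, -2/3)
Σ b_i: 263/378·1 + (-425/378)·1 + 13/14·1 + 1/2·1 = 1 ✓
b·c: (-425/378)·3 + 13/14·23/9 + 1/2·3 = 1/2 ✓
b·c²: (-425/378)·9 + 13/14·529/81 + 1/2·9 = 505/1134 ≠ 1/3 ⇒ order 2.
b·Ac: 13/14·6 + 1/2·(-2/3) = 110/21 ≠ 1/6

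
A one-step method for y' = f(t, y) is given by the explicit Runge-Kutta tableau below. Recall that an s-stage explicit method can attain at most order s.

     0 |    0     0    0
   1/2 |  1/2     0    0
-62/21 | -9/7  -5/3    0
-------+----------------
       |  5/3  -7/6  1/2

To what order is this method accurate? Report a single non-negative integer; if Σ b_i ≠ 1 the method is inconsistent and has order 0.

1

b = (5/3, -7/6, 1/2)
c = (0, 1/2, -62/21)
Ac = (0, 0, -5/6)
Σ b_i: 5/3·1 + (-7/6)·1 + 1/2·1 = 1 ✓
b·c: (-7/6)·1/2 + 1/2·(-62/21) = -173/84 ≠ 1/2 ⇒ order 1.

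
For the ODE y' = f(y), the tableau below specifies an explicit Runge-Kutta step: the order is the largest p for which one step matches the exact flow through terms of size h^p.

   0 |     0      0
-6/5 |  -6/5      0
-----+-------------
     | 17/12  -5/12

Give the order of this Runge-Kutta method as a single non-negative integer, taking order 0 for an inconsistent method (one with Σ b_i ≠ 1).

b = (17/12, -5/12)
c = (0, -6/5)
Σ b_i: 17/12·1 + (-5/12)·1 = 1 ✓
b·c: (-5/12)·(-6/5) = 1/2 ✓; 2 stages ⇒ order 2.

2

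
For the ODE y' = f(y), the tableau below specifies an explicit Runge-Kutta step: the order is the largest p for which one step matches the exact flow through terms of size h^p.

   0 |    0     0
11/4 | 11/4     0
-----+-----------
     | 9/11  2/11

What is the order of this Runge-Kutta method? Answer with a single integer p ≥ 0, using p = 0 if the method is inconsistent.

b = (9/11, 2/11)
c = (0, 11/4)
Σ b_i: 9/11·1 + 2/11·1 = 1 ✓
b·c: 2/11·11/4 = 1/2 ✓; 2 stages ⇒ order 2.

2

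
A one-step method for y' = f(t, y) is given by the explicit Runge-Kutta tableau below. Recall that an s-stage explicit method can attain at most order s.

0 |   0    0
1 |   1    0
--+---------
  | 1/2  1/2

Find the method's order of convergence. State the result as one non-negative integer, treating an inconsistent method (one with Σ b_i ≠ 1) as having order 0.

b = (1/2, 1/2)
c = (0, 1)
Σ b_i: 1/2·1 + 1/2·1 = 1 ✓
b·c: 1/2·1 = 1/2 ✓; 2 stages ⇒ order 2.

2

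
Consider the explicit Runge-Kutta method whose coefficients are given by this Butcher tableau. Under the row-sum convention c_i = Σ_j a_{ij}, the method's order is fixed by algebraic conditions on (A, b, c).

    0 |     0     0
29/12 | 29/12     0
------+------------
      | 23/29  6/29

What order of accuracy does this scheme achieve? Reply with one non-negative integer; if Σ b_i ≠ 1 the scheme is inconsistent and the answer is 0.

2

b = (23/29, 6/29)
c = (0, 29/12)
Σ b_i: 23/29·1 + 6/29·1 = 1 ✓
b·c: 6/29·29/12 = 1/2 ✓; 2 stages ⇒ order 2.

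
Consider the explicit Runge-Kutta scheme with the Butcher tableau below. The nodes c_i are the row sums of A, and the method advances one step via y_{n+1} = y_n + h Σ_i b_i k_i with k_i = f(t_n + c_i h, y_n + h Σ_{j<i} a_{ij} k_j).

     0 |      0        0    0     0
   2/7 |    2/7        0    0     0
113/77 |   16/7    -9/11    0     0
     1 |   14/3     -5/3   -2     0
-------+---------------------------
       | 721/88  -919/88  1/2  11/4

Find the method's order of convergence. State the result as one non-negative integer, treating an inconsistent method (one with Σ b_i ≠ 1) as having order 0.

2

b = (721/88, -919/88, 1/2, 11/4)
c = (0, 2/7, 113/77, 1)
Ac = (0, 0, -18/77, -788/231)
Σ b_i: 721/88·1 + (-919/88)·1 + 1/2·1 + 11/4·1 = 1 ✓
b·c: (-919/88)·2/7 + 1/2·113/77 + 11/4·1 = 1/2 ✓
b·c²: (-919/88)·4/49 + 1/2·12769/5929 + 11/4·1 = 10077/3388 ≠ 1/3 ⇒ order 2.
b·Ac: 1/2·(-18/77) + 11/4·(-788/231) = -2194/231 ≠ 1/6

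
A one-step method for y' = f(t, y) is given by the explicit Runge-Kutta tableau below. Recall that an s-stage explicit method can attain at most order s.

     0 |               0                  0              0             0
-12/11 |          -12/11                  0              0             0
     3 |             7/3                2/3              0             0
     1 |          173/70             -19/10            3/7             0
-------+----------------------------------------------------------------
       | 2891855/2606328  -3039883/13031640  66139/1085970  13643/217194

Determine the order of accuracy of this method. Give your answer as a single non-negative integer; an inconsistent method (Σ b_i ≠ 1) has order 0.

b = (2891855/2606328, -3039883/13031640, 66139/1085970, 13643/217194)
c = (0, -12/11, 3, 1)
Ac = (0, 0, -8/11, 1293/385)
Σ b_i: 2891855/2606328·1 + (-3039883/13031640)·1 + 66139/1085970·1 + 13643/217194·1 = 1 ✓
b·c: (-3039883/13031640)·(-12/11) + 66139/1085970·3 + 13643/217194·1 = 1/2 ✓
b·c²: (-3039883/13031640)·144/121 + 66139/1085970·9 + 13643/217194·1 = 1/3 ✓
b·Ac: 66139/1085970·(-8/11) + 13643/217194·1293/385 = 1/6 ✓
b·c³: (-3039883/13031640)·(-1728/1331) + 66139/1085970·27 + 13643/217194·1 = 2401136/1194567 ≠ 1/4 ⇒ order 3.
b·(c∘Ac): 66139/1085970·(-24/11) + 13643/217194·1293/385 = 310907/3981890 ≠ 1/8
b·Ac²: 66139/1085970·96/121 + 13643/217194·6759/4235 = 118319/796378 ≠ 1/12
b·A²c: 13643/217194·(-24/77) = -7796/398189 ≠ 1/24

3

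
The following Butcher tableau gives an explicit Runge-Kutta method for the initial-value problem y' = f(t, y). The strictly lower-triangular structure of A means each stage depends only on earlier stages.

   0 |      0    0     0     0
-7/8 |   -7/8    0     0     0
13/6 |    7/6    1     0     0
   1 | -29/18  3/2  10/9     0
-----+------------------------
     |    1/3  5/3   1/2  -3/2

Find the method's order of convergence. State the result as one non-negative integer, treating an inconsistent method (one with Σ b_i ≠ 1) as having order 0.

1

b = (1/3, 5/3, 1/2, -3/2)
c = (0, -7/8, 13/6, 1)
Ac = (0, 0, -7/8, 473/432)
Σ b_i: 1/3·1 + 5/3·1 + 1/2·1 + (-3/2)·1 = 1 ✓
b·c: 5/3·(-7/8) + 1/2·13/6 + (-3/2)·1 = -15/8 ≠ 1/2 ⇒ order 1.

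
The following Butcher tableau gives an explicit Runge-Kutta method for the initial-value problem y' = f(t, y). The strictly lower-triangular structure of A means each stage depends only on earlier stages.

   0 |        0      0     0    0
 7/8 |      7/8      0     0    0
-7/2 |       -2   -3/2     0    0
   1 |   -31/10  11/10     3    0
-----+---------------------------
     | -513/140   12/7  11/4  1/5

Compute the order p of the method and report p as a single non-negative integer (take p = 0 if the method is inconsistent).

b = (-513/140, 12/7, 11/4, 1/5)
c = (0, 7/8, -7/2, 1)
Ac = (0, 0, -21/16, -763/80)
Σ b_i: (-513/140)·1 + 12/7·1 + 11/4·1 + 1/5·1 = 1 ✓
b·c: 12/7·7/8 + 11/4·(-7/2) + 1/5·1 = -317/40 ≠ 1/2 ⇒ order 1.

1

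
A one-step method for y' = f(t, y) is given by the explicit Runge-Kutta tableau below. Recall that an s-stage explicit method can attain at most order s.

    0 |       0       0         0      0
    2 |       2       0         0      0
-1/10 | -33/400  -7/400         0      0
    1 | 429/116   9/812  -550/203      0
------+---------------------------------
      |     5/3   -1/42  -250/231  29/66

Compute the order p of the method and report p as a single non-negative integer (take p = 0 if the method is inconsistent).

4

b = (5/3, -1/42, -250/231, 29/66)
c = (0, 2, -1/10, 1)
Ac = (0, 0, -7/200, 17/58)
Σ b_i: 5/3·1 + (-1/42)·1 + (-250/231)·1 + 29/66·1 = 1 ✓
b·c: (-1/42)·2 + (-250/231)·(-1/10) + 29/66·1 = 1/2 ✓
b·c²: (-1/42)·4 + (-250/231)·1/100 + 29/66·1 = 1/3 ✓
b·Ac: (-250/231)·(-7/200) + 29/66·17/58 = 1/6 ✓
b·c³: (-1/42)·8 + (-250/231)·(-1/1000) + 29/66·1 = 1/4 ✓
b·(c∘Ac): (-250/231)·7/2000 + 29/66·17/58 = 1/8 ✓
b·Ac²: (-250/231)·(-7/100) + 29/66·1/58 = 1/12 ✓
b·A²c: 29/66·11/116 = 1/24 ✓; 4 stages ⇒ order 4.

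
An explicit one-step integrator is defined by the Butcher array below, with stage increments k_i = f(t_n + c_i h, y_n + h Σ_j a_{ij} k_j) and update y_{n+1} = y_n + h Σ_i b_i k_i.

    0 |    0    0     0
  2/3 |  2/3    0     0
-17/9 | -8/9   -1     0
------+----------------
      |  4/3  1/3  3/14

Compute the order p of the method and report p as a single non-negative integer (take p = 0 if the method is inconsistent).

b = (4/3, 1/3, 3/14)
c = (0, 2/3, -17/9)
Ac = (0, 0, -2/3)
Σ b_i: 4/3·1 + 1/3·1 + 3/14·1 = 79/42 ≠ 1 ⇒ order 0.

0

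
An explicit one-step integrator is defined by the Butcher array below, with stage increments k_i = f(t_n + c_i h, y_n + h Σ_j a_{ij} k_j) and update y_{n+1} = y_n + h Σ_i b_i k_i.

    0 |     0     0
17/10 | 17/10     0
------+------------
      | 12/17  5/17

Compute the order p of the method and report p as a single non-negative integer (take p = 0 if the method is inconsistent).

2

b = (12/17, 5/17)
c = (0, 17/10)
Σ b_i: 12/17·1 + 5/17·1 = 1 ✓
b·c: 5/17·17/10 = 1/2 ✓; 2 stages ⇒ order 2.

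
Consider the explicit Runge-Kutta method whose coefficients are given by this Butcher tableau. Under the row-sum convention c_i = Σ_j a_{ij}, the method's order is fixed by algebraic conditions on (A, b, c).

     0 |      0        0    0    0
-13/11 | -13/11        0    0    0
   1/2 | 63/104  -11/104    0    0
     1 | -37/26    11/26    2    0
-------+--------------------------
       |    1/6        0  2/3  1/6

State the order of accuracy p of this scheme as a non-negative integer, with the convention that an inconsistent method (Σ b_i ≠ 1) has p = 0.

b = (1/6, 0, 2/3, 1/6)
c = (0, -13/11, 1/2, 1)
Ac = (0, 0, 1/8, 1/2)
Σ b_i: 1/6·1 + 2/3·1 + 1/6·1 = 1 ✓
b·c: 2/3·1/2 + 1/6·1 = 1/2 ✓
b·c²: 2/3·1/4 + 1/6·1 = 1/3 ✓
b·Ac: 2/3·1/8 + 1/6·1/2 = 1/6 ✓
b·c³: 2/3·1/8 + 1/6·1 = 1/4 ✓
b·(c∘Ac): 2/3·1/16 + 1/6·1/2 = 1/8 ✓
b·Ac²: 2/3·(-13/88) + 1/6·12/11 = 1/12 ✓
b·A²c: 1/6·1/4 = 1/24 ✓; 4 stages ⇒ order 4.

4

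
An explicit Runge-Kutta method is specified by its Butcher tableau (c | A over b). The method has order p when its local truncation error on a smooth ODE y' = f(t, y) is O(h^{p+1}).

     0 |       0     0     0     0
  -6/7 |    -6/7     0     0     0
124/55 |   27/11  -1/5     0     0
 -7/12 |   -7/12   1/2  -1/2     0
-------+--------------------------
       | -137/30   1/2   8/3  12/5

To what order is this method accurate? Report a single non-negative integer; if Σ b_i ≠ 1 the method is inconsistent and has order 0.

1

b = (-137/30, 1/2, 8/3, 12/5)
c = (0, -6/7, 124/55, -7/12)
Ac = (0, 0, 6/35, -599/385)
Σ b_i: (-137/30)·1 + 1/2·1 + 8/3·1 + 12/5·1 = 1 ✓
b·c: 1/2·(-6/7) + 8/3·124/55 + 12/5·(-7/12) = 4832/1155 ≠ 1/2 ⇒ order 1.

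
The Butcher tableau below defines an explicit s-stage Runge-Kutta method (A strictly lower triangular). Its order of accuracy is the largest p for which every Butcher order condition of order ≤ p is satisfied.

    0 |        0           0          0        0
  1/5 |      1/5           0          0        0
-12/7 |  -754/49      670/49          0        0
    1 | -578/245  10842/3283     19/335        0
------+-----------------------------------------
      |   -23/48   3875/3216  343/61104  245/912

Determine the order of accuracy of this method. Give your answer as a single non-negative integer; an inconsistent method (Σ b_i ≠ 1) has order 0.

b = (-23/48, 3875/3216, 343/61104, 245/912)
c = (0, 1/5, -12/7, 1)
Ac = (0, 0, 134/49, 138/245)
Σ b_i: (-23/48)·1 + 3875/3216·1 + 343/61104·1 + 245/912·1 = 1 ✓
b·c: 3875/3216·1/5 + 343/61104·(-12/7) + 245/912·1 = 1/2 ✓
b·c²: 3875/3216·1/25 + 343/61104·144/49 + 245/912·1 = 1/3 ✓
b·Ac: 343/61104·134/49 + 245/912·138/245 = 1/6 ✓
b·c³: 3875/3216·1/125 + 343/61104·(-1728/343) + 245/912·1 = 1/4 ✓
b·(c∘Ac): 343/61104·(-1608/343) + 245/912·138/245 = 1/8 ✓
b·Ac²: 343/61104·134/245 + 245/912·366/1225 = 1/12 ✓
b·A²c: 245/912·38/245 = 1/24 ✓; 4 stages ⇒ order 4.

4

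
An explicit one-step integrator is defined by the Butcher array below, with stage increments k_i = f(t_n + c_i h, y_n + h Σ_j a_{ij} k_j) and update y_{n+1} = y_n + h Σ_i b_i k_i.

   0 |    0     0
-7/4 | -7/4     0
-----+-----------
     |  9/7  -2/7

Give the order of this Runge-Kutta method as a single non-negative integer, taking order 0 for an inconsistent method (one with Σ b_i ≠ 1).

b = (9/7, -2/7)
c = (0, -7/4)
Σ b_i: 9/7·1 + (-2/7)·1 = 1 ✓
b·c: (-2/7)·(-7/4) = 1/2 ✓; 2 stages ⇒ order 2.

2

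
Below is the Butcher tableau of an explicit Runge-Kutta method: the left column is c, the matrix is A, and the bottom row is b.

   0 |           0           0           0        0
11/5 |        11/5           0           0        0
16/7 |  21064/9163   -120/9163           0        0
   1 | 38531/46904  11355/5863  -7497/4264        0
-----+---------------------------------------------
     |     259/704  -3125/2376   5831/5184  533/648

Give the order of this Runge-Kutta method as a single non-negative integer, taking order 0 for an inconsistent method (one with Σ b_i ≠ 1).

b = (259/704, -3125/2376, 5831/5184, 533/648)
c = (0, 11/5, 16/7, 1)
Ac = (0, 0, -24/833, 129/533)
Σ b_i: 259/704·1 + (-3125/2376)·1 + 5831/5184·1 + 533/648·1 = 1 ✓
b·c: (-3125/2376)·11/5 + 5831/5184·16/7 + 533/648·1 = 1/2 ✓
b·c²: (-3125/2376)·121/25 + 5831/5184·256/49 + 533/648·1 = 1/3 ✓
b·Ac: 5831/5184·(-24/833) + 533/648·129/533 = 1/6 ✓
b·c³: (-3125/2376)·1331/125 + 5831/5184·4096/343 + 533/648·1 = 1/4 ✓
b·(c∘Ac): 5831/5184·(-384/5831) + 533/648·129/533 = 1/8 ✓
b·Ac²: 5831/5184·(-264/4165) + 533/648·501/2665 = 1/12 ✓
b·A²c: 533/648·27/533 = 1/24 ✓; 4 stages ⇒ order 4.

4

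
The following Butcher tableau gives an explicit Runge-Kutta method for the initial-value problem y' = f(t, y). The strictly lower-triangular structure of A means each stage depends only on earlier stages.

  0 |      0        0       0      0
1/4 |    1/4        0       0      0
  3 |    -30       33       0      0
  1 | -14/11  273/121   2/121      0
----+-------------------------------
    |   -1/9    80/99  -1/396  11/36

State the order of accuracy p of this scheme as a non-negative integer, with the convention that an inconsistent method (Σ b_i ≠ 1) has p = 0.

4

b = (-1/9, 80/99, -1/396, 11/36)
c = (0, 1/4, 3, 1)
Ac = (0, 0, 33/4, 27/44)
Σ b_i: (-1/9)·1 + 80/99·1 + (-1/396)·1 + 11/36·1 = 1 ✓
b·c: 80/99·1/4 + (-1/396)·3 + 11/36·1 = 1/2 ✓
b·c²: 80/99·1/16 + (-1/396)·9 + 11/36·1 = 1/3 ✓
b·Ac: (-1/396)·33/4 + 11/36·27/44 = 1/6 ✓
b·c³: 80/99·1/64 + (-1/396)·27 + 11/36·1 = 1/4 ✓
b·(c∘Ac): (-1/396)·99/4 + 11/36·27/44 = 1/8 ✓
b·Ac²: (-1/396)·33/16 + 11/36·51/176 = 1/12 ✓
b·A²c: 11/36·3/22 = 1/24 ✓; 4 stages ⇒ order 4.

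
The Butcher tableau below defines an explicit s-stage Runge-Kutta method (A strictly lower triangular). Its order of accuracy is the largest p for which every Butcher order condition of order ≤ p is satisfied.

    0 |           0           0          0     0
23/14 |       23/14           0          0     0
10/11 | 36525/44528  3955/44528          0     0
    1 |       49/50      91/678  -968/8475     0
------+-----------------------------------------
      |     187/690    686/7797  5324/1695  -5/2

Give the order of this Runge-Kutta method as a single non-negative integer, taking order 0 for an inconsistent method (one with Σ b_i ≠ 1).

b = (187/690, 686/7797, 5324/1695, -5/2)
c = (0, 23/14, 10/11, 1)
Ac = (0, 0, 565/3872, 7/60)
Σ b_i: 187/690·1 + 686/7797·1 + 5324/1695·1 + (-5/2)·1 = 1 ✓
b·c: 686/7797·23/14 + 5324/1695·10/11 + (-5/2)·1 = 1/2 ✓
b·c²: 686/7797·529/196 + 5324/1695·100/121 + (-5/2)·1 = 1/3 ✓
b·Ac: 5324/1695·565/3872 + (-5/2)·7/60 = 1/6 ✓
b·c³: 686/7797·12167/2744 + 5324/1695·1000/1331 + (-5/2)·1 = 1/4 ✓
b·(c∘Ac): 5324/1695·2825/21296 + (-5/2)·7/60 = 1/8 ✓
b·Ac²: 5324/1695·12995/54208 + (-5/2)·15/56 = 1/12 ✓
b·A²c: (-5/2)·(-1/60) = 1/24 ✓; 4 stages ⇒ order 4.

4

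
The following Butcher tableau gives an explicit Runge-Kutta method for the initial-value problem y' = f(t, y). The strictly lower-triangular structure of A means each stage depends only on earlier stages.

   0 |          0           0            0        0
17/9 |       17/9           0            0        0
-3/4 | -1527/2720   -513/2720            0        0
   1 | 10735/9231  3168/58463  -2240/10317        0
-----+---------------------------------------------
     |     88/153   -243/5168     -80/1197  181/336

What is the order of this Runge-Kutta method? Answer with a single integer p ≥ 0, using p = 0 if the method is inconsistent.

4

b = (88/153, -243/5168, -80/1197, 181/336)
c = (0, 17/9, -3/4, 1)
Ac = (0, 0, -57/160, 48/181)
Σ b_i: 88/153·1 + (-243/5168)·1 + (-80/1197)·1 + 181/336·1 = 1 ✓
b·c: (-243/5168)·17/9 + (-80/1197)·(-3/4) + 181/336·1 = 1/2 ✓
b·c²: (-243/5168)·289/81 + (-80/1197)·9/16 + 181/336·1 = 1/3 ✓
b·Ac: (-80/1197)·(-57/160) + 181/336·48/181 = 1/6 ✓
b·c³: (-243/5168)·4913/729 + (-80/1197)·(-27/64) + 181/336·1 = 1/4 ✓
b·(c∘Ac): (-80/1197)·171/640 + 181/336·48/181 = 1/8 ✓
b·Ac²: (-80/1197)·(-323/480) + 181/336·116/1629 = 1/12 ✓
b·A²c: 181/336·14/181 = 1/24 ✓; 4 stages ⇒ order 4.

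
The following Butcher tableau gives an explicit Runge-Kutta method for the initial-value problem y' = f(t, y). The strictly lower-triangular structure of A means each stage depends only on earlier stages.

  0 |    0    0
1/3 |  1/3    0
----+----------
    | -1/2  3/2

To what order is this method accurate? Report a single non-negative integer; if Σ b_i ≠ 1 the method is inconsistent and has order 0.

b = (-1/2, 3/2)
c = (0, 1/3)
Σ b_i: (-1/2)·1 + 3/2·1 = 1 ✓
b·c: 3/2·1/3 = 1/2 ✓; 2 stages ⇒ order 2.

2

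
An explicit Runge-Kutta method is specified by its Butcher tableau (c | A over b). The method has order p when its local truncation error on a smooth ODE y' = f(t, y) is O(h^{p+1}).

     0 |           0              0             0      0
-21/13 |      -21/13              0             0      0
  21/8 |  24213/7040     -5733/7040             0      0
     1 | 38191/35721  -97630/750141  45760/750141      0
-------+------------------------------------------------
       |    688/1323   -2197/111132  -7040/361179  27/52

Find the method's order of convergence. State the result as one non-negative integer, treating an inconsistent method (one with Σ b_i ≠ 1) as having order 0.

b = (688/1323, -2197/111132, -7040/361179, 27/52)
c = (0, -21/13, 21/8, 1)
Ac = (0, 0, 9261/7040, 10/27)
Σ b_i: 688/1323·1 + (-2197/111132)·1 + (-7040/361179)·1 + 27/52·1 = 1 ✓
b·c: (-2197/111132)·(-21/13) + (-7040/361179)·21/8 + 27/52·1 = 1/2 ✓
b·c²: (-2197/111132)·441/169 + (-7040/361179)·441/64 + 27/52·1 = 1/3 ✓
b·Ac: (-7040/361179)·9261/7040 + 27/52·10/27 = 1/6 ✓
b·c³: (-2197/111132)·(-9261/2197) + (-7040/361179)·9261/512 + 27/52·1 = 1/4 ✓
b·(c∘Ac): (-7040/361179)·194481/56320 + 27/52·10/27 = 1/8 ✓
b·Ac²: (-7040/361179)·(-194481/91520) + 27/52·85/1053 = 1/12 ✓
b·A²c: 27/52·13/162 = 1/24 ✓; 4 stages ⇒ order 4.

4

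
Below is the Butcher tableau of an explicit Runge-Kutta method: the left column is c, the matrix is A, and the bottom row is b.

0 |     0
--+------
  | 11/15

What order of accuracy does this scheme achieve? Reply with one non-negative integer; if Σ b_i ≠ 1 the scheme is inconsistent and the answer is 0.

b = (11/15)
c = (0)
Σ b_i: 11/15·1 = 11/15 ≠ 1 ⇒ order 0.

0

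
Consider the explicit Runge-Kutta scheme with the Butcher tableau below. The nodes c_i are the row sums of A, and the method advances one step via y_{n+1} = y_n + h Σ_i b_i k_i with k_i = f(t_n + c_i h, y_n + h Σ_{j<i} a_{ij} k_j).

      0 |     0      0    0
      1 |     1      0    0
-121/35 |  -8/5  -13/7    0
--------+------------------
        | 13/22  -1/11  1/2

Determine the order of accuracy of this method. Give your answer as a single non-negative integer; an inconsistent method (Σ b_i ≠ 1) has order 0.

1

b = (13/22, -1/11, 1/2)
c = (0, 1, -121/35)
Ac = (0, 0, -13/7)
Σ b_i: 13/22·1 + (-1/11)·1 + 1/2·1 = 1 ✓
b·c: (-1/11)·1 + 1/2·(-121/35) = -1401/770 ≠ 1/2 ⇒ order 1.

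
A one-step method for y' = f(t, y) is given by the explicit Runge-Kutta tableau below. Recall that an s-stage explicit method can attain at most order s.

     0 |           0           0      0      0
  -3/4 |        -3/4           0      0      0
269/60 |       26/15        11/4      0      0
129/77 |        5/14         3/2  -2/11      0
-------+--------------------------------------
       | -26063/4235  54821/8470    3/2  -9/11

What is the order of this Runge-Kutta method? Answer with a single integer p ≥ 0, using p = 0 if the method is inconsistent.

2

b = (-26063/4235, 54821/8470, 3/2, -9/11)
c = (0, -3/4, 269/60, 129/77)
Ac = (0, 0, -33/16, -2561/1320)
Σ b_i: (-26063/4235)·1 + 54821/8470·1 + 3/2·1 + (-9/11)·1 = 1 ✓
b·c: 54821/8470·(-3/4) + 3/2·269/60 + (-9/11)·129/77 = 1/2 ✓
b·c²: 54821/8470·9/16 + 3/2·72361/3600 + (-9/11)·16641/5929 = 2464865377/78262800 ≠ 1/3 ⇒ order 2.
b·Ac: 3/2·(-33/16) + (-9/11)·(-2561/1320) = -29163/19360 ≠ 1/6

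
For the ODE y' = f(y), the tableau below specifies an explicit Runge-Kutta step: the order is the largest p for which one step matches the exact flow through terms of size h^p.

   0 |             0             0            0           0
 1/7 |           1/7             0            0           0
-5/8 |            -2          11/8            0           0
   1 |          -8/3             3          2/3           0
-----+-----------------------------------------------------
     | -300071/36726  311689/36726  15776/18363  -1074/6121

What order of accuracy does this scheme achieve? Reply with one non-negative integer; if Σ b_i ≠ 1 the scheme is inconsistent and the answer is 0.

3

b = (-300071/36726, 311689/36726, 15776/18363, -1074/6121)
c = (0, 1/7, -5/8, 1)
Ac = (0, 0, 11/56, 1/84)
Σ b_i: (-300071/36726)·1 + 311689/36726·1 + 15776/18363·1 + (-1074/6121)·1 = 1 ✓
b·c: 311689/36726·1/7 + 15776/18363·(-5/8) + (-1074/6121)·1 = 1/2 ✓
b·c²: 311689/36726·1/49 + 15776/18363·25/64 + (-1074/6121)·1 = 1/3 ✓
b·Ac: 15776/18363·11/56 + (-1074/6121)·1/84 = 1/6 ✓
b·c³: 311689/36726·1/343 + 15776/18363·(-125/512) + (-1074/6121)·1 = -247117/685552 ≠ 1/4 ⇒ order 3.
b·(c∘Ac): 15776/18363·(-55/448) + (-1074/6121)·1/84 = -13826/128541 ≠ 1/8
b·Ac²: 15776/18363·11/392 + (-1074/6121)·1513/4704 = -66487/2056656 ≠ 1/12
b·A²c: (-1074/6121)·11/84 = -1969/85694 ≠ 1/24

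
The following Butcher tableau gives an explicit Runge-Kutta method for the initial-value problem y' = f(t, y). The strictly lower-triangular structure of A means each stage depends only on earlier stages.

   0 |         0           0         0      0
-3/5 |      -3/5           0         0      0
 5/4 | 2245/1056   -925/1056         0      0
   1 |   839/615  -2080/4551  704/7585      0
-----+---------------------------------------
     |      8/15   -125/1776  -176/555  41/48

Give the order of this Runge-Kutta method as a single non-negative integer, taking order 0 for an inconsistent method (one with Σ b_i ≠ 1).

4

b = (8/15, -125/1776, -176/555, 41/48)
c = (0, -3/5, 5/4, 1)
Ac = (0, 0, 185/352, 16/41)
Σ b_i: 8/15·1 + (-125/1776)·1 + (-176/555)·1 + 41/48·1 = 1 ✓
b·c: (-125/1776)·(-3/5) + (-176/555)·5/4 + 41/48·1 = 1/2 ✓
b·c²: (-125/1776)·9/25 + (-176/555)·25/16 + 41/48·1 = 1/3 ✓
b·Ac: (-176/555)·185/352 + 41/48·16/41 = 1/6 ✓
b·c³: (-125/1776)·(-27/125) + (-176/555)·125/64 + 41/48·1 = 1/4 ✓
b·(c∘Ac): (-176/555)·925/1408 + 41/48·16/41 = 1/8 ✓
b·Ac²: (-176/555)·(-111/352) + 41/48·(-4/205) = 1/12 ✓
b·A²c: 41/48·2/41 = 1/24 ✓; 4 stages ⇒ order 4.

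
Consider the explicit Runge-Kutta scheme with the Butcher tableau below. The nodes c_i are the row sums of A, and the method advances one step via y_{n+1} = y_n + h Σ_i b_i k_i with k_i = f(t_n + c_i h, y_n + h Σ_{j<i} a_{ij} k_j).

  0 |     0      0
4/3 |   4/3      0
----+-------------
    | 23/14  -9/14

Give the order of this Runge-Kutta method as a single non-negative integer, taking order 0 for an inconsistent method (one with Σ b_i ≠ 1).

1

b = (23/14, -9/14)
c = (0, 4/3)
Σ b_i: 23/14·1 + (-9/14)·1 = 1 ✓
b·c: (-9/14)·4/3 = -6/7 ≠ 1/2 ⇒ order 1.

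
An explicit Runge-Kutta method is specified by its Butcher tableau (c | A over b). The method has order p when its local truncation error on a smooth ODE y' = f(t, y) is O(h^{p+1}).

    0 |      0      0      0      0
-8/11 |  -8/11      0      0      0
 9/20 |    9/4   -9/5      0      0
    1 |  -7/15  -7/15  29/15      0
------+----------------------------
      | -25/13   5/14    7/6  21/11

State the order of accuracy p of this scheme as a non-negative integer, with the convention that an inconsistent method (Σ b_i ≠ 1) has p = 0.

0

b = (-25/13, 5/14, 7/6, 21/11)
c = (0, -8/11, 9/20, 1)
Ac = (0, 0, 72/55, 3991/3300)
Σ b_i: (-25/13)·1 + 5/14·1 + 7/6·1 + 21/11·1 = 4534/3003 ≠ 1 ⇒ order 0.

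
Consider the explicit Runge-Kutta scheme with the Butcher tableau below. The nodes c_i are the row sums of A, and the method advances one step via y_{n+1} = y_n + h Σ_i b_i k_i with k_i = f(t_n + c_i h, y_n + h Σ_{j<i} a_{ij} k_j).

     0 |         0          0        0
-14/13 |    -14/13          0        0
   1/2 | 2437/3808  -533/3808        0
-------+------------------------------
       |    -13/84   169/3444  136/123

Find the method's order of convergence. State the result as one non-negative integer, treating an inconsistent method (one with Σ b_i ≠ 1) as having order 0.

3

b = (-13/84, 169/3444, 136/123)
c = (0, -14/13, 1/2)
Ac = (0, 0, 41/272)
Σ b_i: (-13/84)·1 + 169/3444·1 + 136/123·1 = 1 ✓
b·c: 169/3444·(-14/13) + 136/123·1/2 = 1/2 ✓
b·c²: 169/3444·196/169 + 136/123·1/4 = 1/3 ✓
b·Ac: 136/123·41/272 = 1/6 ✓; 3 stages ⇒ order 3.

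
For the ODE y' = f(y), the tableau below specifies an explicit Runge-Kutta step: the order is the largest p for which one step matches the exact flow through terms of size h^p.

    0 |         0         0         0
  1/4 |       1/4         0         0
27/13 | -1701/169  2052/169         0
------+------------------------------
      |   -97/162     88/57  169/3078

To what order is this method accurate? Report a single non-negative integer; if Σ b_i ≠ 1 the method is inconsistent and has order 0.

b = (-97/162, 88/57, 169/3078)
c = (0, 1/4, 27/13)
Ac = (0, 0, 513/169)
Σ b_i: (-97/162)·1 + 88/57·1 + 169/3078·1 = 1 ✓
b·c: 88/57·1/4 + 169/3078·27/13 = 1/2 ✓
b·c²: 88/57·1/16 + 169/3078·729/169 = 1/3 ✓
b·Ac: 169/3078·513/169 = 1/6 ✓; 3 stages ⇒ order 3.

3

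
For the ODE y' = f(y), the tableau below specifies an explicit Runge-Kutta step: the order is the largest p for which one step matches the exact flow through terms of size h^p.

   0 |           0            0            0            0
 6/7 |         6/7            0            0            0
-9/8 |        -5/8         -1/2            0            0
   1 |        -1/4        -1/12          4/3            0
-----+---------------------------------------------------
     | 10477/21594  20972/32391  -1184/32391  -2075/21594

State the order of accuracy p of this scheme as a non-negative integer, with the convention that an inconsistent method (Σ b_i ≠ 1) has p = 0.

b = (10477/21594, 20972/32391, -1184/32391, -2075/21594)
c = (0, 6/7, -9/8, 1)
Ac = (0, 0, -3/7, -11/7)
Σ b_i: 10477/21594·1 + 20972/32391·1 + (-1184/32391)·1 + (-2075/21594)·1 = 1 ✓
b·c: 20972/32391·6/7 + (-1184/32391)·(-9/8) + (-2075/21594)·1 = 1/2 ✓
b·c²: 20972/32391·36/49 + (-1184/32391)·81/64 + (-2075/21594)·1 = 1/3 ✓
b·Ac: (-1184/32391)·(-3/7) + (-2075/21594)·(-11/7) = 1/6 ✓
b·c³: 20972/32391·216/343 + (-1184/32391)·(-729/512) + (-2075/21594)·1 = 439793/1209264 ≠ 1/4 ⇒ order 3.
b·(c∘Ac): (-1184/32391)·27/56 + (-2075/21594)·(-11/7) = 20161/151158 ≠ 1/8
b·Ac²: (-1184/32391)·(-18/49) + (-2075/21594)·1275/784 = -16451/115168 ≠ 1/12
b·A²c: (-2075/21594)·(-4/7) = 4150/75579 ≠ 1/24

3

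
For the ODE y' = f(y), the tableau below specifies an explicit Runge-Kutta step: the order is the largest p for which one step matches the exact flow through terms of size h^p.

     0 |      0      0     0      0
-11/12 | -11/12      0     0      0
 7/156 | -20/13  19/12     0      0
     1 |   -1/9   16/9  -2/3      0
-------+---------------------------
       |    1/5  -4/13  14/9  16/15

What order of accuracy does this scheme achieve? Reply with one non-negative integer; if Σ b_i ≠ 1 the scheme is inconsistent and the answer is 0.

b = (1/5, -4/13, 14/9, 16/15)
c = (0, -11/12, 7/156, 1)
Ac = (0, 0, -209/144, -1165/702)
Σ b_i: 1/5·1 + (-4/13)·1 + 14/9·1 + 16/15·1 = 1471/585 ≠ 1 ⇒ order 0.

0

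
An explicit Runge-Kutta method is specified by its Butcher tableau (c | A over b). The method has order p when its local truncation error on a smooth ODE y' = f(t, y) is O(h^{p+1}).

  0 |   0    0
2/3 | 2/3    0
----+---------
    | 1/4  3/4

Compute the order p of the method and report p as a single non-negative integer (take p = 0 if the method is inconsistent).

2

b = (1/4, 3/4)
c = (0, 2/3)
Σ b_i: 1/4·1 + 3/4·1 = 1 ✓
b·c: 3/4·2/3 = 1/2 ✓; 2 stages ⇒ order 2.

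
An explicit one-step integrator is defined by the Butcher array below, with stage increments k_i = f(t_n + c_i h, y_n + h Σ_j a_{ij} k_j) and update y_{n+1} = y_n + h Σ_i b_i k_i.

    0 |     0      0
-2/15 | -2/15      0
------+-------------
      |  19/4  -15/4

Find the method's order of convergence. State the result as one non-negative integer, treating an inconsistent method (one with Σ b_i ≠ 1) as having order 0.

b = (19/4, -15/4)
c = (0, -2/15)
Σ b_i: 19/4·1 + (-15/4)·1 = 1 ✓
b·c: (-15/4)·(-2/15) = 1/2 ✓; 2 stages ⇒ order 2.

2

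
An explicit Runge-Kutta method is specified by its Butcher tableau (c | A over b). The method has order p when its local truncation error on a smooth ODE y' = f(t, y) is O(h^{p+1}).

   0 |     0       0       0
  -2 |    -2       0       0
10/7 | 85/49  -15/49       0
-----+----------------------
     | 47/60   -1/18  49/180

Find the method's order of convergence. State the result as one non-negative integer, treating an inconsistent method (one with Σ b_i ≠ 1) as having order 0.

3

b = (47/60, -1/18, 49/180)
c = (0, -2, 10/7)
Ac = (0, 0, 30/49)
Σ b_i: 47/60·1 + (-1/18)·1 + 49/180·1 = 1 ✓
b·c: (-1/18)·(-2) + 49/180·10/7 = 1/2 ✓
b·c²: (-1/18)·4 + 49/180·100/49 = 1/3 ✓
b·Ac: 49/180·30/49 = 1/6 ✓; 3 stages ⇒ order 3.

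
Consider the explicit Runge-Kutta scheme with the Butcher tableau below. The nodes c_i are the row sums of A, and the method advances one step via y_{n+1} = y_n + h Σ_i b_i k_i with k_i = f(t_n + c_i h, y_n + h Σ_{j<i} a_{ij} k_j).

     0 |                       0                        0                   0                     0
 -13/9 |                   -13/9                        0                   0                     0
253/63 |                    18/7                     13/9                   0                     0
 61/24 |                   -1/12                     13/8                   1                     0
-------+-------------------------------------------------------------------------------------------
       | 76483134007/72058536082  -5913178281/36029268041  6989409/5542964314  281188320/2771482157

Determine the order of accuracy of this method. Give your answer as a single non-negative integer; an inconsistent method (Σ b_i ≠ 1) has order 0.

3

b = (76483134007/72058536082, -5913178281/36029268041, 6989409/5542964314, 281188320/2771482157)
c = (0, -13/9, 253/63, 61/24)
Ac = (0, 0, -169/81, 841/504)
Σ b_i: 76483134007/72058536082·1 + (-5913178281/36029268041)·1 + 6989409/5542964314·1 + 281188320/2771482157·1 = 1 ✓
b·c: (-5913178281/36029268041)·(-13/9) + 6989409/5542964314·253/63 + 281188320/2771482157·61/24 = 1/2 ✓
b·c²: (-5913178281/36029268041)·169/81 + 6989409/5542964314·64009/3969 + 281188320/2771482157·3721/576 = 1/3 ✓
b·Ac: 6989409/5542964314·(-169/81) + 281188320/2771482157·841/504 = 1/6 ✓
b·c³: (-5913178281/36029268041)·(-2197/729) + 6989409/5542964314·16194277/250047 + 281188320/2771482157·226981/13824 = 6263793576919/2793654014256 ≠ 1/4 ⇒ order 3.
b·(c∘Ac): 6989409/5542964314·(-42757/5103) + 281188320/2771482157·51301/12096 = 10469534198/24943339413 ≠ 1/8
b·Ac²: 6989409/5542964314·2197/729 + 281188320/2771482157·206575/10584 = 692832719531/349206751782 ≠ 1/12
b·A²c: 281188320/2771482157·(-169/81) = -15840275360/74830018239 ≠ 1/24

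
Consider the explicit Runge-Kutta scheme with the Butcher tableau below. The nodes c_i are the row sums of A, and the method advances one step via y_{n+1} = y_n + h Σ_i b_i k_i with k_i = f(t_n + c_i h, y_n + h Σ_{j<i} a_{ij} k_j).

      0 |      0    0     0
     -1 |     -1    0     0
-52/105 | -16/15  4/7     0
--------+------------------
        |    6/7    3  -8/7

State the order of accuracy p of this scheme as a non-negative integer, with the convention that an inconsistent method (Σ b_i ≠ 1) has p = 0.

b = (6/7, 3, -8/7)
c = (0, -1, -52/105)
Ac = (0, 0, -4/7)
Σ b_i: 6/7·1 + 3·1 + (-8/7)·1 = 19/7 ≠ 1 ⇒ order 0.

0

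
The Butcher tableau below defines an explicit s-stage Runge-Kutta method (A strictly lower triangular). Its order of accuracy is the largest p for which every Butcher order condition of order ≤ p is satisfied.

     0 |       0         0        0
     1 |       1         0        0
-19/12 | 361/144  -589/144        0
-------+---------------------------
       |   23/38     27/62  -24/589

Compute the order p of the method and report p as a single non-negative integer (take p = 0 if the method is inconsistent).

3

b = (23/38, 27/62, -24/589)
c = (0, 1, -19/12)
Ac = (0, 0, -589/144)
Σ b_i: 23/38·1 + 27/62·1 + (-24/589)·1 = 1 ✓
b·c: 27/62·1 + (-24/589)·(-19/12) = 1/2 ✓
b·c²: 27/62·1 + (-24/589)·361/144 = 1/3 ✓
b·Ac: (-24/589)·(-589/144) = 1/6 ✓; 3 stages ⇒ order 3.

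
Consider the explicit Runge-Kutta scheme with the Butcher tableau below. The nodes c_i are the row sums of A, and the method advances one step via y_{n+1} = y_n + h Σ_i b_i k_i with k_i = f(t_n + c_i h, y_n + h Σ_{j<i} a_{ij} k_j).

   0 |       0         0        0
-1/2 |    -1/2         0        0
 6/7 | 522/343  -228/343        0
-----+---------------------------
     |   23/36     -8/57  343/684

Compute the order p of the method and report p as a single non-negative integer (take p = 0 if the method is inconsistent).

3

b = (23/36, -8/57, 343/684)
c = (0, -1/2, 6/7)
Ac = (0, 0, 114/343)
Σ b_i: 23/36·1 + (-8/57)·1 + 343/684·1 = 1 ✓
b·c: (-8/57)·(-1/2) + 343/684·6/7 = 1/2 ✓
b·c²: (-8/57)·1/4 + 343/684·36/49 = 1/3 ✓
b·Ac: 343/684·114/343 = 1/6 ✓; 3 stages ⇒ order 3.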